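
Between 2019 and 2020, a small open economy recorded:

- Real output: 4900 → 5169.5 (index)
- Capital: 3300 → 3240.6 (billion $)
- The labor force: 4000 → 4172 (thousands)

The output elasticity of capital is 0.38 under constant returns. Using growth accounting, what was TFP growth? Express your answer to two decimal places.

TFP growth was 3.52%.

Real output growth = (5169.5 − 4900) / 4900 = 5.5%.
Capital growth = (3240.6 − 3300) / 3300 = -1.8%.
The labor force growth = (4172 − 4000) / 4000 = 4.3%.
Labor's share = 1 − 0.38 = 0.62.
Capital: 0.38 × (-1.8) = -0.684 pp.
The labor force: 0.62 × 4.3 = 2.666 pp.
TFP growth = 5.5 − 1.982 = 3.518%.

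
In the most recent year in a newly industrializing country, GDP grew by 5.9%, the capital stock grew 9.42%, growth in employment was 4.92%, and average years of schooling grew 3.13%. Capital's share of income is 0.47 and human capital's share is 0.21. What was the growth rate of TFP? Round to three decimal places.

Labor's share = 1 − 0.47 − 0.21 = 0.32.
The capital stock: 0.47 × 9.42 = 4.4274 pp.
Average years of schooling: 0.21 × 3.13 = 0.6573 pp.
Employment: 0.32 × 4.92 = 1.5744 pp.
TFP growth = 5.9 − 6.6591 = -0.7591%.

-0.759%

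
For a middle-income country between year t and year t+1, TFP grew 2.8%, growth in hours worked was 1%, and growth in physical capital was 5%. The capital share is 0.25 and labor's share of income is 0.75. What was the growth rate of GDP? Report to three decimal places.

GDP growth was 4.800%.

Labor's share = 1 − 0.25 = 0.75.
Physical capital: 0.25 × 5 = 1.25 pp.
Hours worked: 0.75 × 1 = 0.75 pp.
Output growth = 2.8 + 2 = 4.8%.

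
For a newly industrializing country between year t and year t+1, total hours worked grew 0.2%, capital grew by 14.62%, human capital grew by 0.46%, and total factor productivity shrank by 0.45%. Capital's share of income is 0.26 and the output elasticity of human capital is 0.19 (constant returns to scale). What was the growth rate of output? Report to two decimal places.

3.55%

Labor's share = 1 − 0.26 − 0.19 = 0.55.
Capital: 0.26 × 14.62 = 3.8012 pp.
Human capital: 0.19 × 0.46 = 0.0874 pp.
Total hours worked: 0.55 × 0.2 = 0.11 pp.
Output growth = -0.45 + 3.9986 = 3.5486%.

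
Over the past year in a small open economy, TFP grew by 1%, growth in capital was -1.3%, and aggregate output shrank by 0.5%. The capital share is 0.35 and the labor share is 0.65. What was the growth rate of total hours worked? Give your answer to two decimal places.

Labor's share = 1 − 0.35 = 0.65.
gY = gA + 0.35×(-1.3) + 0.65×g.
0.65×g = -0.5 − 1 + 0.455 = -1.045.
g = -1.045 / 0.65 = -1.6077%.

-1.61%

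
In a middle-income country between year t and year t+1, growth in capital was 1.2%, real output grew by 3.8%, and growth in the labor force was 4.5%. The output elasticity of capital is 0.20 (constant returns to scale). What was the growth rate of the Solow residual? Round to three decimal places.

-0.040%

Labor's share = 1 − 0.2 = 0.8.
Capital: 0.2 × 1.2 = 0.24 pp.
The labor force: 0.8 × 4.5 = 3.6 pp.
TFP growth = 3.8 − 3.84 = -0.04%.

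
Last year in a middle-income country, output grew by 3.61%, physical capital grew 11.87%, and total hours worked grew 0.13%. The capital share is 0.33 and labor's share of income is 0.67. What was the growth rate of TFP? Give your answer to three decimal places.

-0.394%

Labor's share = 1 − 0.33 = 0.67.
Physical capital: 0.33 × 11.87 = 3.9171 pp.
Total hours worked: 0.67 × 0.13 = 0.0871 pp.
TFP growth = 3.61 − 4.0042 = -0.3942%.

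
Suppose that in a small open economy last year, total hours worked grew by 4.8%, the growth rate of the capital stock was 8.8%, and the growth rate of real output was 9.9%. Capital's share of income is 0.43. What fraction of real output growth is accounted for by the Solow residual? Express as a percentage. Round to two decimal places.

Labor's share = 1 − 0.43 = 0.57.
The capital stock: 0.43 × 8.8 = 3.784 pp.
Total hours worked: 0.57 × 4.8 = 2.736 pp.
TFP growth = 9.9 − 6.52 = 3.38%.
TFP share of growth = 3.38 / 9.9 × 100 = 34.1414%.

The Solow residual accounted for 34.14% of growth.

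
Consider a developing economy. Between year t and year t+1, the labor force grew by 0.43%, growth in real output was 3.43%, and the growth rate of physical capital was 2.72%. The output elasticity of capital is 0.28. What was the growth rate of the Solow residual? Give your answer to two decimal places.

The Solow residual grew 2.36%.

Labor's share = 1 − 0.28 = 0.72.
Physical capital: 0.28 × 2.72 = 0.7616 pp.
The labor force: 0.72 × 0.43 = 0.3096 pp.
TFP growth = 3.43 − 1.0712 = 2.3588%.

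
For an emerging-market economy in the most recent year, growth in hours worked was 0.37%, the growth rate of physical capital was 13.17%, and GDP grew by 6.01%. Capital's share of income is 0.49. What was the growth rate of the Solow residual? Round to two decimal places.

-0.63%

Labor's share = 1 − 0.49 = 0.51.
Physical capital: 0.49 × 13.17 = 6.4533 pp.
Hours worked: 0.51 × 0.37 = 0.1887 pp.
TFP growth = 6.01 − 6.642 = -0.632%.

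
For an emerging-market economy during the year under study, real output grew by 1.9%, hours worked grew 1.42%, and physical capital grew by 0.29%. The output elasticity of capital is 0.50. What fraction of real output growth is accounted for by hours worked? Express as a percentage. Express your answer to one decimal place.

Hours worked accounted for 37.4% of growth.

Labor's share = 1 − 0.5 = 0.5.
Hours worked contributed 0.5 × 1.42 = 0.71 pp.
Share of growth = 0.71 / 1.9 × 100 = 37.368%.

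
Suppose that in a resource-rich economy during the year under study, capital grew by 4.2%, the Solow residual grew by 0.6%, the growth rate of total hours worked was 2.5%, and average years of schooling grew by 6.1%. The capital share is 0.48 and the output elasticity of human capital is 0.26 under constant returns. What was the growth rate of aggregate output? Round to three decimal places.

4.852%

Labor's share = 1 − 0.48 − 0.26 = 0.26.
Capital: 0.48 × 4.2 = 2.016 pp.
Average years of schooling: 0.26 × 6.1 = 1.586 pp.
Total hours worked: 0.26 × 2.5 = 0.65 pp.
Output growth = 0.6 + 4.252 = 4.852%.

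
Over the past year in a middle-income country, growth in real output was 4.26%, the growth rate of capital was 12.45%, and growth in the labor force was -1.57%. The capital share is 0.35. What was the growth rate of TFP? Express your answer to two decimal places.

0.92%

Labor's share = 1 − 0.35 = 0.65.
Capital: 0.35 × 12.45 = 4.3575 pp.
The labor force: 0.65 × (-1.57) = -1.0205 pp.
TFP growth = 4.26 − 3.337 = 0.923%.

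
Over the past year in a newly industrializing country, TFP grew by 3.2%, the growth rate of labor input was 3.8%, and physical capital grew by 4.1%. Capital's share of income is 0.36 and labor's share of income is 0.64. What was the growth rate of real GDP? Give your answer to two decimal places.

7.11%

Labor's share = 1 − 0.36 = 0.64.
Physical capital: 0.36 × 4.1 = 1.476 pp.
Labor input: 0.64 × 3.8 = 2.432 pp.
Output growth = 3.2 + 3.908 = 7.108%.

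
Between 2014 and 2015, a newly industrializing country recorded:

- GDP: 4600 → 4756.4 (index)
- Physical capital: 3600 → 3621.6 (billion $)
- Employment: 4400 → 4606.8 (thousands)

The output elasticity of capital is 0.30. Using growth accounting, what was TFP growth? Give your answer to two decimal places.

GDP growth = (4756.4 − 4600) / 4600 = 3.4%.
Physical capital growth = (3621.6 − 3600) / 3600 = 0.6%.
Employment growth = (4606.8 − 4400) / 4400 = 4.7%.
Labor's share = 1 − 0.3 = 0.7.
Physical capital: 0.3 × 0.6 = 0.18 pp.
Employment: 0.7 × 4.7 = 3.29 pp.
TFP growth = 3.4 − 3.47 = -0.07%.

-0.07%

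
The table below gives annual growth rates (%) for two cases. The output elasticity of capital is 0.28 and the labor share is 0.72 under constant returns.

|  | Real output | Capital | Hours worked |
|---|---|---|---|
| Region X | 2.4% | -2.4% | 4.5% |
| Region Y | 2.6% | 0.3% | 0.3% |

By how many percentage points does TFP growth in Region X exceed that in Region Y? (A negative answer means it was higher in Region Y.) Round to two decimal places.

-2.47 percentage points

Labor's share = 1 − 0.28 = 0.72.
Region X: TFP = 2.4 + 0.672 − 3.24 = -0.168%.
Region Y: TFP = 2.6 − 0.084 − 0.216 = 2.3%.
Difference = -0.168 − (2.3) = -2.468 pp.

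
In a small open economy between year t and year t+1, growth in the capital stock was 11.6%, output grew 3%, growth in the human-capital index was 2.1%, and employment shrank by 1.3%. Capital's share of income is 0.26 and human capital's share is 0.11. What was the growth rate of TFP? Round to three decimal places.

TFP grew 0.572%.

Labor's share = 1 − 0.26 − 0.11 = 0.63.
The capital stock: 0.26 × 11.6 = 3.016 pp.
The human-capital index: 0.11 × 2.1 = 0.231 pp.
Employment: 0.63 × (-1.3) = -0.819 pp.
TFP growth = 3 − 2.428 = 0.572%.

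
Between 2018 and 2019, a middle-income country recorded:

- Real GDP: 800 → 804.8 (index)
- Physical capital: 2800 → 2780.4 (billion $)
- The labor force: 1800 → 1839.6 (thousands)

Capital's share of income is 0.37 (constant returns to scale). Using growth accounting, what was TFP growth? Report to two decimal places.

-0.53%

Real GDP growth = (804.8 − 800) / 800 = 0.6%.
Physical capital growth = (2780.4 − 2800) / 2800 = -0.7%.
The labor force growth = (1839.6 − 1800) / 1800 = 2.2%.
Labor's share = 1 − 0.37 = 0.63.
Physical capital: 0.37 × (-0.7) = -0.259 pp.
The labor force: 0.63 × 2.2 = 1.386 pp.
TFP growth = 0.6 − 1.127 = -0.527%.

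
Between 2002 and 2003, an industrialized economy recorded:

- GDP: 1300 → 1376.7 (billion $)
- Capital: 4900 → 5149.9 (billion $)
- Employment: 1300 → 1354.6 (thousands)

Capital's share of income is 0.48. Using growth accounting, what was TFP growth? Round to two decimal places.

GDP growth = (1376.7 − 1300) / 1300 = 5.9%.
Capital growth = (5149.9 − 4900) / 4900 = 5.1%.
Employment growth = (1354.6 − 1300) / 1300 = 4.2%.
Labor's share = 1 − 0.48 = 0.52.
Capital: 0.48 × 5.1 = 2.448 pp.
Employment: 0.52 × 4.2 = 2.184 pp.
TFP growth = 5.9 − 4.632 = 1.268%.

TFP grew 1.27%.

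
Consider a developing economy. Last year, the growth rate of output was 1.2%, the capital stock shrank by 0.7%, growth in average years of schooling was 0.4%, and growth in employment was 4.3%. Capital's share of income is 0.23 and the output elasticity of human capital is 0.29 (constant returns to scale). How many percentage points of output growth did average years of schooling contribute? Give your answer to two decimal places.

Contribution = share × growth = 0.29 × 0.4 = 0.116 pp.

0.12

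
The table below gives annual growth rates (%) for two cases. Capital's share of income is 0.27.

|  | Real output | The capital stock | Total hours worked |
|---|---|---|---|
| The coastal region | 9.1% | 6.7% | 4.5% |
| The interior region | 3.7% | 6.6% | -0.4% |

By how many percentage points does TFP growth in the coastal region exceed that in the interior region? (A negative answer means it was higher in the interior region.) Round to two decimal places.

Labor's share = 1 − 0.27 = 0.73.
The coastal region: TFP = 9.1 − 1.809 − 3.285 = 4.006%.
The interior region: TFP = 3.7 − 1.782 + 0.292 = 2.21%.
Difference = 4.006 − (2.21) = 1.796 pp.

1.80 percentage points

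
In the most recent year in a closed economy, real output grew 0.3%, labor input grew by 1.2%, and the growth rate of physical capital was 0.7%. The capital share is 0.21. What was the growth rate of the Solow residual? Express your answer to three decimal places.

-0.795%

Labor's share = 1 − 0.21 = 0.79.
Physical capital: 0.21 × 0.7 = 0.147 pp.
Labor input: 0.79 × 1.2 = 0.948 pp.
TFP growth = 0.3 − 1.095 = -0.795%.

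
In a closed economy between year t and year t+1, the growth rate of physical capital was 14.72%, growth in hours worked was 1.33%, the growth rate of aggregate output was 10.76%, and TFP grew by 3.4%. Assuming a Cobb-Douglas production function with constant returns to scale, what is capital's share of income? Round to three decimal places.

gY = gA + α·gK + (1−α)·gL, so gY − gA − gL = α(gK − gL).
10.76 − 3.4 − 1.33 = α × (14.72 − 1.33).
6.03 = 13.39 α, so α = 0.45034.

0.450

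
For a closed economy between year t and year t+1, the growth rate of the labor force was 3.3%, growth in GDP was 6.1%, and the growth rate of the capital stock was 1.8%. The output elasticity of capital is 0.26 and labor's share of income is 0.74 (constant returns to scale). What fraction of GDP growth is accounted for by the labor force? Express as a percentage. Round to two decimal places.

Labor's share = 1 − 0.26 = 0.74.
The labor force contributed 0.74 × 3.3 = 2.442 pp.
Share of growth = 2.442 / 6.1 × 100 = 40.0328%.

The labor force accounted for 40.03% of growth.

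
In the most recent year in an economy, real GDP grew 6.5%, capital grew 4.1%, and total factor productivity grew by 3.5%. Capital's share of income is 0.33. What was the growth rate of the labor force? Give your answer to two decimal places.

2.46%

Labor's share = 1 − 0.33 = 0.67.
gY = gA + 0.33×4.1 + 0.67×g.
0.67×g = 6.5 − 3.5 − 1.353 = 1.647.
g = 1.647 / 0.67 = 2.4582%.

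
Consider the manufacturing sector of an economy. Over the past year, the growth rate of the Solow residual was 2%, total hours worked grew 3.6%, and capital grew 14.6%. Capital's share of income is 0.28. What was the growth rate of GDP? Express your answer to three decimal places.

Labor's share = 1 − 0.28 = 0.72.
Capital: 0.28 × 14.6 = 4.088 pp.
Total hours worked: 0.72 × 3.6 = 2.592 pp.
Output growth = 2 + 6.68 = 8.68%.

8.680%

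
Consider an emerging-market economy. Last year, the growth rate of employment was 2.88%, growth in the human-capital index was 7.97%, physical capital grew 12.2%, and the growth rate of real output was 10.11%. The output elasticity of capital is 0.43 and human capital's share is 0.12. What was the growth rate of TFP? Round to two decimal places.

Labor's share = 1 − 0.43 − 0.12 = 0.45.
Physical capital: 0.43 × 12.2 = 5.246 pp.
The human-capital index: 0.12 × 7.97 = 0.9564 pp.
Employment: 0.45 × 2.88 = 1.296 pp.
TFP growth = 10.11 − 7.4984 = 2.6116%.

TFP growth was 2.61%.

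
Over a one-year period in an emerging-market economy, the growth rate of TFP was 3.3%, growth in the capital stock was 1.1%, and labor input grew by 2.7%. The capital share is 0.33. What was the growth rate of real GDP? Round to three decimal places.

Labor's share = 1 − 0.33 = 0.67.
The capital stock: 0.33 × 1.1 = 0.363 pp.
Labor input: 0.67 × 2.7 = 1.809 pp.
Output growth = 3.3 + 2.172 = 5.472%.

5.472%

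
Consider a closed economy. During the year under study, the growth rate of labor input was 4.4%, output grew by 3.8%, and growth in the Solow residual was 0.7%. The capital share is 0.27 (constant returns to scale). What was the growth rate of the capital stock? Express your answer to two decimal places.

-0.41%

Labor's share = 1 − 0.27 = 0.73.
gY = gA + 0.73×4.4 + 0.27×g.
0.27×g = 3.8 − 0.7 − 3.212 = -0.112.
g = -0.112 / 0.27 = -0.4148%.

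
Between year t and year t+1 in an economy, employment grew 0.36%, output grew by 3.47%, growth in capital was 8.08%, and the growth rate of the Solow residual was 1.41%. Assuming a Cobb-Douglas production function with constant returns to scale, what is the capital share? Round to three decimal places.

0.220

gY = gA + α·gK + (1−α)·gL, so gY − gA − gL = α(gK − gL).
3.47 − 1.41 − 0.36 = α × (8.08 − 0.36).
1.7 = 7.72 α, so α = 0.22021.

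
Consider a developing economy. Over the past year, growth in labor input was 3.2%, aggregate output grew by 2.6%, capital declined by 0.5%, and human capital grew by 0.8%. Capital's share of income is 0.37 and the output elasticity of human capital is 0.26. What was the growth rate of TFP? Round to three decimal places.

Labor's share = 1 − 0.37 − 0.26 = 0.37.
Capital: 0.37 × (-0.5) = -0.185 pp.
Human capital: 0.26 × 0.8 = 0.208 pp.
Labor input: 0.37 × 3.2 = 1.184 pp.
TFP growth = 2.6 − 1.207 = 1.393%.

TFP growth was 1.393%.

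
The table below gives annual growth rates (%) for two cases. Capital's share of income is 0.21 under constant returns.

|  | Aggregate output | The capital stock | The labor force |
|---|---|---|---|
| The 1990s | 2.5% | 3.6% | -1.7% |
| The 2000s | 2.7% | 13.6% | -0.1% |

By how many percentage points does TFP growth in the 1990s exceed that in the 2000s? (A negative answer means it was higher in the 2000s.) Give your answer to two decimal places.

Labor's share = 1 − 0.21 = 0.79.
The 1990s: TFP = 2.5 − 0.756 + 1.343 = 3.087%.
The 2000s: TFP = 2.7 − 2.856 + 0.079 = -0.077%.
Difference = 3.087 − (-0.077) = 3.164 pp.

3.16 percentage points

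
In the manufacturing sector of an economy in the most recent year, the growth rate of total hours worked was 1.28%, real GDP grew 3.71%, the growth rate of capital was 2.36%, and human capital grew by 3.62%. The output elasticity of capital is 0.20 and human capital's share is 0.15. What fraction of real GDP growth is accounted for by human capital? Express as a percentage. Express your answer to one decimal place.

14.6%

Human capital contributed 0.15 × 3.62 = 0.543 pp.
Share of growth = 0.543 / 3.71 × 100 = 14.636%.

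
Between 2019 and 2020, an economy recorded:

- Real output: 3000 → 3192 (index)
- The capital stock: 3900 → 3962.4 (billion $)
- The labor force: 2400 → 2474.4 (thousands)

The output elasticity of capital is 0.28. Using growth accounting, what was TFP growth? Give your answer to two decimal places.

3.72%

Real output growth = (3192 − 3000) / 3000 = 6.4%.
The capital stock growth = (3962.4 − 3900) / 3900 = 1.6%.
The labor force growth = (2474.4 − 2400) / 2400 = 3.1%.
Labor's share = 1 − 0.28 = 0.72.
The capital stock: 0.28 × 1.6 = 0.448 pp.
The labor force: 0.72 × 3.1 = 2.232 pp.
TFP growth = 6.4 − 2.68 = 3.72%.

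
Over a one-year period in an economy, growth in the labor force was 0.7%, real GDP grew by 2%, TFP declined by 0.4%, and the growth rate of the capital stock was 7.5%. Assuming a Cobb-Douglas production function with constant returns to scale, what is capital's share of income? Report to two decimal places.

0.25

gY = gA + α·gK + (1−α)·gL, so gY − gA − gL = α(gK − gL).
2 + 0.4 − 0.7 = α × (7.5 − 0.7).
1.7 = 6.8 α, so α = 0.25.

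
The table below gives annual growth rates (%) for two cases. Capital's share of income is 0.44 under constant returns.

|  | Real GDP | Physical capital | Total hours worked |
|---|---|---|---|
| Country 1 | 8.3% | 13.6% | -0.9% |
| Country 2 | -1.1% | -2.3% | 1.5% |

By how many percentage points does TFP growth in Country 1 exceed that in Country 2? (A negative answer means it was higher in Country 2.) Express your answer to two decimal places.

3.75 percentage points

Labor's share = 1 − 0.44 = 0.56.
Country 1: TFP = 8.3 − 5.984 + 0.504 = 2.82%.
Country 2: TFP = -1.1 + 1.012 − 0.84 = -0.928%.
Difference = 2.82 − (-0.928) = 3.748 pp.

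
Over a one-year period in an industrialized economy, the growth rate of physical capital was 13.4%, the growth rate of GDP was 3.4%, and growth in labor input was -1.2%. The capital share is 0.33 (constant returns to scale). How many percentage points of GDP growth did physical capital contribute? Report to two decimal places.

4.42 pp

Contribution = share × growth = 0.33 × 13.4 = 4.422 pp.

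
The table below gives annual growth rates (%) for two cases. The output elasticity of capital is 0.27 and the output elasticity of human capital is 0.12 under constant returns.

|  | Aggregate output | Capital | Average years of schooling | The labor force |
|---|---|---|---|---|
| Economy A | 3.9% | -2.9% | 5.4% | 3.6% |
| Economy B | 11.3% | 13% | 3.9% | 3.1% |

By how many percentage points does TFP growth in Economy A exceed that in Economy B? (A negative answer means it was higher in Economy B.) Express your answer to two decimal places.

-3.59 percentage points

Labor's share = 1 − 0.27 − 0.12 = 0.61.
Economy A: TFP = 3.9 + 0.783 − 0.648 − 2.196 = 1.839%.
Economy B: TFP = 11.3 − 3.51 − 0.468 − 1.891 = 5.431%.
Difference = 1.839 − (5.431) = -3.592 pp.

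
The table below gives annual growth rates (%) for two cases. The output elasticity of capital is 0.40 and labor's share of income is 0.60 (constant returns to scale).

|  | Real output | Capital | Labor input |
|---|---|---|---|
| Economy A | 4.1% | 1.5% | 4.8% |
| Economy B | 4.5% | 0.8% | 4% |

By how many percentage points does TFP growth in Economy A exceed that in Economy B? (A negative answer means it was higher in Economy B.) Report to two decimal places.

Labor's share = 1 − 0.4 = 0.6.
Economy A: TFP = 4.1 − 0.6 − 2.88 = 0.62%.
Economy B: TFP = 4.5 − 0.32 − 2.4 = 1.78%.
Difference = 0.62 − (1.78) = -1.16 pp.

-1.16 percentage points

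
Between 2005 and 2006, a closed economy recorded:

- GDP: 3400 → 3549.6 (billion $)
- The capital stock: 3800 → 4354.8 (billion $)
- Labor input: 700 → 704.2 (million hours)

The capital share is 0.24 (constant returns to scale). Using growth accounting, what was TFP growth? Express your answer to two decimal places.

GDP growth = (3549.6 − 3400) / 3400 = 4.4%.
The capital stock growth = (4354.8 − 3800) / 3800 = 14.6%.
Labor input growth = (704.2 − 700) / 700 = 0.6%.
Labor's share = 1 − 0.24 = 0.76.
The capital stock: 0.24 × 14.6 = 3.504 pp.
Labor input: 0.76 × 0.6 = 0.456 pp.
TFP growth = 4.4 − 3.96 = 0.44%.

TFP grew 0.44%.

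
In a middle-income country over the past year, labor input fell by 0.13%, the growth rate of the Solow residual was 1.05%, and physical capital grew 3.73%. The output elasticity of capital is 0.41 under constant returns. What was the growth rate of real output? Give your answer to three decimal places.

Labor's share = 1 − 0.41 = 0.59.
Physical capital: 0.41 × 3.73 = 1.5293 pp.
Labor input: 0.59 × (-0.13) = -0.0767 pp.
Output growth = 1.05 + 1.4526 = 2.5026%.

Real output grew 2.503%.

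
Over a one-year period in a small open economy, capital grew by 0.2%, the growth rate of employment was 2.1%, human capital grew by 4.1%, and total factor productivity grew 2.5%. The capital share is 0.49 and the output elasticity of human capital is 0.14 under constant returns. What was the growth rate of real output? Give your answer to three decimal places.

3.949%

Labor's share = 1 − 0.49 − 0.14 = 0.37.
Capital: 0.49 × 0.2 = 0.098 pp.
Human capital: 0.14 × 4.1 = 0.574 pp.
Employment: 0.37 × 2.1 = 0.777 pp.
Output growth = 2.5 + 1.449 = 3.949%.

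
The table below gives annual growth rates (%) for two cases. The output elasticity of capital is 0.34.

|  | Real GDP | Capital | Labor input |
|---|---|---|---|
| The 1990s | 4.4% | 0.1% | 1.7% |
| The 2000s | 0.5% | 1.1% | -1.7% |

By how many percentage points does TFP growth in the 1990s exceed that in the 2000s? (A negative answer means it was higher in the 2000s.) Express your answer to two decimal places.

2.00 percentage points

Labor's share = 1 − 0.34 = 0.66.
The 1990s: TFP = 4.4 − 0.034 − 1.122 = 3.244%.
The 2000s: TFP = 0.5 − 0.374 + 1.122 = 1.248%.
Difference = 3.244 − (1.248) = 1.996 pp.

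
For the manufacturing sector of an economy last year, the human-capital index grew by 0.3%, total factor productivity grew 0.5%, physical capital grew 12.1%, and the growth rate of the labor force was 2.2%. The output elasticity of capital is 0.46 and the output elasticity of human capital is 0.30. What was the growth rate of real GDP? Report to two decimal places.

Labor's share = 1 − 0.46 − 0.3 = 0.24.
Physical capital: 0.46 × 12.1 = 5.566 pp.
The human-capital index: 0.3 × 0.3 = 0.09 pp.
The labor force: 0.24 × 2.2 = 0.528 pp.
Output growth = 0.5 + 6.184 = 6.684%.

Real GDP growth was 6.68%.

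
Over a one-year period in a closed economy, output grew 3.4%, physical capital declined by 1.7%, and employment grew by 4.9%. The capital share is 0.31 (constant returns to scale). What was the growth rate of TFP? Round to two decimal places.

TFP grew 0.55%.

Labor's share = 1 − 0.31 = 0.69.
Physical capital: 0.31 × (-1.7) = -0.527 pp.
Employment: 0.69 × 4.9 = 3.381 pp.
TFP growth = 3.4 − 2.854 = 0.546%.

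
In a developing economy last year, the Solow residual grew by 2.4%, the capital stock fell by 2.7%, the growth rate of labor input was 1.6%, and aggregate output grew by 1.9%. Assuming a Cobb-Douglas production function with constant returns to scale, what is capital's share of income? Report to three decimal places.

gY = gA + α·gK + (1−α)·gL, so gY − gA − gL = α(gK − gL).
1.9 − 2.4 − 1.6 = α × (-2.7 − 1.6).
-2.1 = -4.3 α, so α = 0.48837.

Capital's share of income is 0.488.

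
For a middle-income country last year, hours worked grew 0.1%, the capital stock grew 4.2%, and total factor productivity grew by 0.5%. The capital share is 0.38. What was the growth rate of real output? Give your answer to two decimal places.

Labor's share = 1 − 0.38 = 0.62.
The capital stock: 0.38 × 4.2 = 1.596 pp.
Hours worked: 0.62 × 0.1 = 0.062 pp.
Output growth = 0.5 + 1.658 = 2.158%.

2.16%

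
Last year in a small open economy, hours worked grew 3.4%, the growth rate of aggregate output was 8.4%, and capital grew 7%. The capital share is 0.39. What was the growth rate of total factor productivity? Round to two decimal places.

3.60%

Labor's share = 1 − 0.39 = 0.61.
Capital: 0.39 × 7 = 2.73 pp.
Hours worked: 0.61 × 3.4 = 2.074 pp.
TFP growth = 8.4 − 4.804 = 3.596%.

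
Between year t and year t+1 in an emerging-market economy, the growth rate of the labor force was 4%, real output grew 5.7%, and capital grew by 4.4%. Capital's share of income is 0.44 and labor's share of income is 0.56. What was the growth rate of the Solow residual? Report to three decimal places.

The Solow residual growth was 1.524%.

Labor's share = 1 − 0.44 = 0.56.
Capital: 0.44 × 4.4 = 1.936 pp.
The labor force: 0.56 × 4 = 2.24 pp.
TFP growth = 5.7 − 4.176 = 1.524%.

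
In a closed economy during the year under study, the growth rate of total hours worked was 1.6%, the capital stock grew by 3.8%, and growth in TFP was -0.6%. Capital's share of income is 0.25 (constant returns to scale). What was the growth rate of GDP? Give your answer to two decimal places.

Labor's share = 1 − 0.25 = 0.75.
The capital stock: 0.25 × 3.8 = 0.95 pp.
Total hours worked: 0.75 × 1.6 = 1.2 pp.
Output growth = -0.6 + 2.15 = 1.55%.

1.55%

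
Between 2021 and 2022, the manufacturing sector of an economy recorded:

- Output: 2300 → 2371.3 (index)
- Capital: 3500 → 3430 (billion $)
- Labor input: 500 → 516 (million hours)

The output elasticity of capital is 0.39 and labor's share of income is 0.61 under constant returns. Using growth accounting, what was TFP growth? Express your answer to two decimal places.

Output growth = (2371.3 − 2300) / 2300 = 3.1%.
Capital growth = (3430 − 3500) / 3500 = -2%.
Labor input growth = (516 − 500) / 500 = 3.2%.
Labor's share = 1 − 0.39 = 0.61.
Capital: 0.39 × (-2) = -0.78 pp.
Labor input: 0.61 × 3.2 = 1.952 pp.
TFP growth = 3.1 − 1.172 = 1.928%.

TFP growth was 1.93%.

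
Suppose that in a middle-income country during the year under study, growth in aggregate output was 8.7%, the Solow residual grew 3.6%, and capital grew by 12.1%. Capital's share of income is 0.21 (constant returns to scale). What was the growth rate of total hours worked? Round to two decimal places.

3.24%

Labor's share = 1 − 0.21 = 0.79.
gY = gA + 0.21×12.1 + 0.79×g.
0.79×g = 8.7 − 3.6 − 2.541 = 2.559.
g = 2.559 / 0.79 = 3.2392%.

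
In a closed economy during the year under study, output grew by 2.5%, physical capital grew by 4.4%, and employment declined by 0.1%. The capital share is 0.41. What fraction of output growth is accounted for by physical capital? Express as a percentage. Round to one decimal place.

72.2%

Physical capital contributed 0.41 × 4.4 = 1.804 pp.
Share of growth = 1.804 / 2.5 × 100 = 72.16%.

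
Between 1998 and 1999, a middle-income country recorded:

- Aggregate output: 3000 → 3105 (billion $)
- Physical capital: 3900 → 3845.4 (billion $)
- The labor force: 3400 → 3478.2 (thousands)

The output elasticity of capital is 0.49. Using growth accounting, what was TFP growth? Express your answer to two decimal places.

Aggregate output growth = (3105 − 3000) / 3000 = 3.5%.
Physical capital growth = (3845.4 − 3900) / 3900 = -1.4%.
The labor force growth = (3478.2 − 3400) / 3400 = 2.3%.
Labor's share = 1 − 0.49 = 0.51.
Physical capital: 0.49 × (-1.4) = -0.686 pp.
The labor force: 0.51 × 2.3 = 1.173 pp.
TFP growth = 3.5 − 0.487 = 3.013%.

TFP growth was 3.01%.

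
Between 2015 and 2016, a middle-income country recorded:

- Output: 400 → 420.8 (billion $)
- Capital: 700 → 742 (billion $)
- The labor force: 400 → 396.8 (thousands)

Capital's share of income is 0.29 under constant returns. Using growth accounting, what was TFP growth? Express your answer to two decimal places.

Output growth = (420.8 − 400) / 400 = 5.2%.
Capital growth = (742 − 700) / 700 = 6%.
The labor force growth = (396.8 − 400) / 400 = -0.8%.
Labor's share = 1 − 0.29 = 0.71.
Capital: 0.29 × 6 = 1.74 pp.
The labor force: 0.71 × (-0.8) = -0.568 pp.
TFP growth = 5.2 − 1.172 = 4.028%.

4.03%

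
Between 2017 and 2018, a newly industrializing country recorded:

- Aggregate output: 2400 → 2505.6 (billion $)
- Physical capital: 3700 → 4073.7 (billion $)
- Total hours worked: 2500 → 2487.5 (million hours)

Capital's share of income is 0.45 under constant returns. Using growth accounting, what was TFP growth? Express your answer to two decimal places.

0.13%

Aggregate output growth = (2505.6 − 2400) / 2400 = 4.4%.
Physical capital growth = (4073.7 − 3700) / 3700 = 10.1%.
Total hours worked growth = (2487.5 − 2500) / 2500 = -0.5%.
Labor's share = 1 − 0.45 = 0.55.
Physical capital: 0.45 × 10.1 = 4.545 pp.
Total hours worked: 0.55 × (-0.5) = -0.275 pp.
TFP growth = 4.4 − 4.27 = 0.13%.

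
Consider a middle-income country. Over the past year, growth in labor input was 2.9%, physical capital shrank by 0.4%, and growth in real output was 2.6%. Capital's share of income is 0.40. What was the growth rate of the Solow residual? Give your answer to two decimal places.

Labor's share = 1 − 0.4 = 0.6.
Physical capital: 0.4 × (-0.4) = -0.16 pp.
Labor input: 0.6 × 2.9 = 1.74 pp.
TFP growth = 2.6 − 1.58 = 1.02%.

1.02%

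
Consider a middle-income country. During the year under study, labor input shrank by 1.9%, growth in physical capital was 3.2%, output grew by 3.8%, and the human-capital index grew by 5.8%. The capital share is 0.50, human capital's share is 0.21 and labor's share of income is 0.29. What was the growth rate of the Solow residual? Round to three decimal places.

The Solow residual grew 1.533%.

Labor's share = 1 − 0.5 − 0.21 = 0.29.
Physical capital: 0.5 × 3.2 = 1.6 pp.
The human-capital index: 0.21 × 5.8 = 1.218 pp.
Labor input: 0.29 × (-1.9) = -0.551 pp.
TFP growth = 3.8 − 2.267 = 1.533%.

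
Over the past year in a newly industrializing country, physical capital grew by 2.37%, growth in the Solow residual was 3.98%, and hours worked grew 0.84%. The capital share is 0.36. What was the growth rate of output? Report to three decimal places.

5.371%

Labor's share = 1 − 0.36 = 0.64.
Physical capital: 0.36 × 2.37 = 0.8532 pp.
Hours worked: 0.64 × 0.84 = 0.5376 pp.
Output growth = 3.98 + 1.3908 = 5.3708%.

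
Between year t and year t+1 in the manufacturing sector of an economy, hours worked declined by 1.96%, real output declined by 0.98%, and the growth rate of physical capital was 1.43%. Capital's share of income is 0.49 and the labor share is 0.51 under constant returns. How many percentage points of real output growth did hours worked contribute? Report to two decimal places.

-1.00

Labor's share = 1 − 0.49 = 0.51.
Contribution = share × growth = 0.51 × (-1.96) = -0.9996 pp.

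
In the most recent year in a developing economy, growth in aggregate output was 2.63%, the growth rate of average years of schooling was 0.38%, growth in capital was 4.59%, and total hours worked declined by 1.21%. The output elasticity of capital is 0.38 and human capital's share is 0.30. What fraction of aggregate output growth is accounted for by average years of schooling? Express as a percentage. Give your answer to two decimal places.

4.33%

Average years of schooling contributed 0.3 × 0.38 = 0.114 pp.
Share of growth = 0.114 / 2.63 × 100 = 4.3346%.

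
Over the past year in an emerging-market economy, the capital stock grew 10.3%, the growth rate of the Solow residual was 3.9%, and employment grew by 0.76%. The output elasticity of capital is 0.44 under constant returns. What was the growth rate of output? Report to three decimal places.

8.858%

Labor's share = 1 − 0.44 = 0.56.
The capital stock: 0.44 × 10.3 = 4.532 pp.
Employment: 0.56 × 0.76 = 0.4256 pp.
Output growth = 3.9 + 4.9576 = 8.8576%.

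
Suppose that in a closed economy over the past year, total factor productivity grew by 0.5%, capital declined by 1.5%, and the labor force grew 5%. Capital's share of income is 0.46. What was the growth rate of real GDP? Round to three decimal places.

Labor's share = 1 − 0.46 = 0.54.
Capital: 0.46 × (-1.5) = -0.69 pp.
The labor force: 0.54 × 5 = 2.7 pp.
Output growth = 0.5 + 2.01 = 2.51%.

2.510%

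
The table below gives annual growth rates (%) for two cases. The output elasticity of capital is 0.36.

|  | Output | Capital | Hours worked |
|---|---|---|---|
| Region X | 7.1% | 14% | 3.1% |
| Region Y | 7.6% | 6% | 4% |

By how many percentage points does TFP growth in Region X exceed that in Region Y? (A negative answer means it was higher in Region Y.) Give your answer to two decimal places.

Labor's share = 1 − 0.36 = 0.64.
Region X: TFP = 7.1 − 5.04 − 1.984 = 0.076%.
Region Y: TFP = 7.6 − 2.16 − 2.56 = 2.88%.
Difference = 0.076 − (2.88) = -2.804 pp.

-2.80 percentage points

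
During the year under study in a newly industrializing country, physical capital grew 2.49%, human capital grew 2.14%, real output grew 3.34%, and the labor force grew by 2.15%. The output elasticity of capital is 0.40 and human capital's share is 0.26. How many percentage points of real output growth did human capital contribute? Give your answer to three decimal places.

Contribution = share × growth = 0.26 × 2.14 = 0.5564 pp.

0.556 percentage points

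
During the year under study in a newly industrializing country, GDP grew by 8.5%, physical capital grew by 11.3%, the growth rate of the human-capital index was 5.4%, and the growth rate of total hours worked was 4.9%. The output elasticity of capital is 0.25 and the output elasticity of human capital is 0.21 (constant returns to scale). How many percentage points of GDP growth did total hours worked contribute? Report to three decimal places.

Labor's share = 1 − 0.25 − 0.21 = 0.54.
Contribution = share × growth = 0.54 × 4.9 = 2.646 pp.

2.646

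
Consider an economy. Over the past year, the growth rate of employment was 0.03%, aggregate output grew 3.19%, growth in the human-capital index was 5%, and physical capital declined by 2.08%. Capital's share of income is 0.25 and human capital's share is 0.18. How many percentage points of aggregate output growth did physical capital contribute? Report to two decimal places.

Contribution = share × growth = 0.25 × (-2.08) = -0.52 pp.

-0.52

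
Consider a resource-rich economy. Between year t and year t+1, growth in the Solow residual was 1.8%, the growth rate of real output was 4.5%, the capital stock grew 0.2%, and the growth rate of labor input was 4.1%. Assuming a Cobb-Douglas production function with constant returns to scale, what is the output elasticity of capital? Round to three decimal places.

gY = gA + α·gK + (1−α)·gL, so gY − gA − gL = α(gK − gL).
4.5 − 1.8 − 4.1 = α × (0.2 − 4.1).
-1.4 = -3.9 α, so α = 0.35897.

The output elasticity of capital is 0.359.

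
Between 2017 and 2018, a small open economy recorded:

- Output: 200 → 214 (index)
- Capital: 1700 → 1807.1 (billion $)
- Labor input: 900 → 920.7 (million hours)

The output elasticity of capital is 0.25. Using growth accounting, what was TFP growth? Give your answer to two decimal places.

Output growth = (214 − 200) / 200 = 7%.
Capital growth = (1807.1 − 1700) / 1700 = 6.3%.
Labor input growth = (920.7 − 900) / 900 = 2.3%.
Labor's share = 1 − 0.25 = 0.75.
Capital: 0.25 × 6.3 = 1.575 pp.
Labor input: 0.75 × 2.3 = 1.725 pp.
TFP growth = 7 − 3.3 = 3.7%.

3.70%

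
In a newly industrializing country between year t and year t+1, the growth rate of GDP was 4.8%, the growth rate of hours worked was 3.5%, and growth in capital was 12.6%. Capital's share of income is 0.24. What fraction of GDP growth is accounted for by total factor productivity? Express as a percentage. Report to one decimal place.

-18.4%

Labor's share = 1 − 0.24 = 0.76.
Capital: 0.24 × 12.6 = 3.024 pp.
Hours worked: 0.76 × 3.5 = 2.66 pp.
TFP growth = 4.8 − 5.684 = -0.884%.
TFP share of growth = -0.884 / 4.8 × 100 = -18.417%.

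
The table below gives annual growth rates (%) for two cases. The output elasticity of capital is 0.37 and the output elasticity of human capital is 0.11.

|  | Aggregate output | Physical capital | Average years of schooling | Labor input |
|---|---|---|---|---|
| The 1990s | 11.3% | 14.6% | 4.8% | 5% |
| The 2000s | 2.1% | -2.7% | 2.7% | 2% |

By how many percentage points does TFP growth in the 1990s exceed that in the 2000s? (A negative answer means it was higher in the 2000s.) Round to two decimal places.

1.01 percentage points

Labor's share = 1 − 0.37 − 0.11 = 0.52.
The 1990s: TFP = 11.3 − 5.402 − 0.528 − 2.6 = 2.77%.
The 2000s: TFP = 2.1 + 0.999 − 0.297 − 1.04 = 1.762%.
Difference = 2.77 − (1.762) = 1.008 pp.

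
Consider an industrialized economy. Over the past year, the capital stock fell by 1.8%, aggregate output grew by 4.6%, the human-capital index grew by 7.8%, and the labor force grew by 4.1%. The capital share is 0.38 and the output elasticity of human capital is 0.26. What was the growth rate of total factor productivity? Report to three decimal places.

1.780%

Labor's share = 1 − 0.38 − 0.26 = 0.36.
The capital stock: 0.38 × (-1.8) = -0.684 pp.
The human-capital index: 0.26 × 7.8 = 2.028 pp.
The labor force: 0.36 × 4.1 = 1.476 pp.
TFP growth = 4.6 − 2.82 = 1.78%.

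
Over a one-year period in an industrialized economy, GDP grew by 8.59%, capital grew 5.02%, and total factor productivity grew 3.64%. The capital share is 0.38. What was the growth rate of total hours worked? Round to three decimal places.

Labor's share = 1 − 0.38 = 0.62.
gY = gA + 0.38×5.02 + 0.62×g.
0.62×g = 8.59 − 3.64 − 1.9076 = 3.0424.
g = 3.0424 / 0.62 = 4.9071%.

4.907%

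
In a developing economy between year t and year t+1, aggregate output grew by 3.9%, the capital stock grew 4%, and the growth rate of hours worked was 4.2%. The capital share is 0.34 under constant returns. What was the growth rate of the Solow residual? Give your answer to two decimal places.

Labor's share = 1 − 0.34 = 0.66.
The capital stock: 0.34 × 4 = 1.36 pp.
Hours worked: 0.66 × 4.2 = 2.772 pp.
TFP growth = 3.9 − 4.132 = -0.232%.

-0.23%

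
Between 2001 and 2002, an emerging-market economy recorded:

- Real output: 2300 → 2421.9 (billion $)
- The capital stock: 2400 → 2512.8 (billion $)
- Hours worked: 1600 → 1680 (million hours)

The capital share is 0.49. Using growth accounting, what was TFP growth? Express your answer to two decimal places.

0.45%

Real output growth = (2421.9 − 2300) / 2300 = 5.3%.
The capital stock growth = (2512.8 − 2400) / 2400 = 4.7%.
Hours worked growth = (1680 − 1600) / 1600 = 5%.
Labor's share = 1 − 0.49 = 0.51.
The capital stock: 0.49 × 4.7 = 2.303 pp.
Hours worked: 0.51 × 5 = 2.55 pp.
TFP growth = 5.3 − 4.853 = 0.447%.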